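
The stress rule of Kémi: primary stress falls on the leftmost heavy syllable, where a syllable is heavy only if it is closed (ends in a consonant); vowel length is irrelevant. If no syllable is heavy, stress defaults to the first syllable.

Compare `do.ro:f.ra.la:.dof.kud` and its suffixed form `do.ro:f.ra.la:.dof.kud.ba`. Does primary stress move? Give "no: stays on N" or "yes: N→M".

Base `do.ro:f.ra.la:.dof.kud` (6 syllables):
  Weights: 1 do L, 2 ro:f H, 3 ra L, 4 la: L, 5 dof H, 6 kud H.
  Heavy syllables in the domain: 2, 5, 6. The leftmost is syllable 2 (ro:f).
  → primary stress on syllable 2.
Suffixed `do.ro:f.ra.la:.dof.kud.ba` (7 syllables):
  Weights: 1 do L, 2 ro:f H, 3 ra L, 4 la: L, 5 dof H, 6 kud H, 7 ba L.
  Heavy syllables in the domain: 2, 5, 6. The leftmost is syllable 2 (ro:f).
  → primary stress on syllable 2.

no: stays on 2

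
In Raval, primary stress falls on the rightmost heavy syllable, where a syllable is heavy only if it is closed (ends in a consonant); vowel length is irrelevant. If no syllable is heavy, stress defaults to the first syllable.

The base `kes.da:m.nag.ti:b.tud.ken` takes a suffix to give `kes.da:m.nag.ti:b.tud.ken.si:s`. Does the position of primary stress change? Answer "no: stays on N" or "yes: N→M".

yes: 6→7

Base `kes.da:m.nag.ti:b.tud.ken` (6 syllables):
  Weights: 1 kes H, 2 da:m H, 3 nag H, 4 ti:b H, 5 tud H, 6 ken H.
  Heavy syllables in the domain: 1, 2, 3, 4, 5, 6. The rightmost is syllable 6 (ken).
  → primary stress on syllable 6.
Suffixed `kes.da:m.nag.ti:b.tud.ken.si:s` (7 syllables):
  Weights: 1 kes H, 2 da:m H, 3 nag H, 4 ti:b H, 5 tud H, 6 ken H, 7 si:s H.
  Heavy syllables in the domain: 1, 2, 3, 4, 5, 6, 7. The rightmost is syllable 7 (si:s).
  → primary stress on syllable 7.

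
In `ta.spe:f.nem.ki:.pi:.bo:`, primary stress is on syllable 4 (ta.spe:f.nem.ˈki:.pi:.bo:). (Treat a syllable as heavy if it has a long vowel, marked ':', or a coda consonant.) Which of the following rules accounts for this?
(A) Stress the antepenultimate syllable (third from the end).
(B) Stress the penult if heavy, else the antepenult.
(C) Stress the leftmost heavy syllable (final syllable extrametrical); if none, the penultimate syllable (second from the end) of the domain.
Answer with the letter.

A

Rule A → syllable 4 ✓.
Rule B → syllable 5 (observed: 4).
Rule C → syllable 2 (observed: 4).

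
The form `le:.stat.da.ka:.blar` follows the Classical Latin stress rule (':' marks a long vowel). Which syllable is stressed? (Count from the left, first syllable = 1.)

4

Classical Latin: stress the penult if heavy (long vowel or closed), else the antepenult.
Weights: 3 da L, 4 ka: H, 5 blar H.
The penult (syllable 4, ka:) is heavy, so it takes stress.
Stress on syllable 4: le:.stat.da.ˈka:.blar.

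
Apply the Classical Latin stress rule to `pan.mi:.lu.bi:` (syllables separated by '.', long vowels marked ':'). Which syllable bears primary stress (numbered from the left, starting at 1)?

Classical Latin: stress the penult if heavy (long vowel or closed), else the antepenult.
Weights: 2 mi: H, 3 lu L, 4 bi: H.
The penult (syllable 3, lu) is light, so stress falls on the antepenult (syllable 2, mi:).
Stress on syllable 2: pan.ˈmi:.lu.bi:.

2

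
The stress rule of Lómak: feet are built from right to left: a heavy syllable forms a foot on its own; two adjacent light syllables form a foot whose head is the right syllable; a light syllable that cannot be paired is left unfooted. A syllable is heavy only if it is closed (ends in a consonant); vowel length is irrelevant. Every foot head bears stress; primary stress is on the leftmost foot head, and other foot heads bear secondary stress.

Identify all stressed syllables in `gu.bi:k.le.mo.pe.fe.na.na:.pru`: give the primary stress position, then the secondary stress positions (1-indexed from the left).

Weights: 1 gu L, 2 bi:k H, 3 le L, 4 mo L, 5 pe L, 6 fe L, 7 na L, 8 na: L, 9 pru L.
Parse right to left (heavy = foot alone; LL = one foot; stranded L unfooted): gu (ˈbi:k) le (mo.ˈpe) (fe.ˈna) (na:.ˈpru).
Foot heads: 2, 5, 7, 9.
Primary stress on the leftmost head = syllable 2.
Secondary stress on 5, 7, 9: gu.ˈbi:k.le.mo.ˌpe.fe.ˌna.na:.ˌpru.

primary 2, secondary 5, 7, 9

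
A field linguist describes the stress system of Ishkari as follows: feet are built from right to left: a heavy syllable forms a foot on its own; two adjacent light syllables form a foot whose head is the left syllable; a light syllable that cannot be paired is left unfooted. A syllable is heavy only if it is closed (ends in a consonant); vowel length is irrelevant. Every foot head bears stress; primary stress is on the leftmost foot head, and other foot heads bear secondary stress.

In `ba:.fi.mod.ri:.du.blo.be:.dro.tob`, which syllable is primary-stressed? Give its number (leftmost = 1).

Weights: 1 ba: L, 2 fi L, 3 mod H, 4 ri: L, 5 du L, 6 blo L, 7 be: L, 8 dro L, 9 tob H.
Parse right to left (heavy = foot alone; LL = one foot; stranded L unfooted): (ˈba:.fi) (ˈmod) ri: (ˈdu.blo) (ˈbe:.dro) (ˈtob).
Foot heads: 1, 3, 5, 7, 9.
Primary stress on the leftmost head = syllable 1.
Primary stress: syllable 1 → ˈba:.fi.mod.ri:.du.blo.be:.dro.tob.

1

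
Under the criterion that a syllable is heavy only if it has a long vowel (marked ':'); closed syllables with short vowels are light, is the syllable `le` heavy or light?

`le`: short vowel, open (no coda). Short vowel → light.

light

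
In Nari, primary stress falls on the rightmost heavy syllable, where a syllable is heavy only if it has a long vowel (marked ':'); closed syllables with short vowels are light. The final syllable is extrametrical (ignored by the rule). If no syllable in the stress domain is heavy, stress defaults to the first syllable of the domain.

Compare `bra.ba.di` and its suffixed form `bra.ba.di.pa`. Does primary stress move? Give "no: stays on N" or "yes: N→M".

Base `bra.ba.di` (3 syllables):
  The final syllable (3, di) is extrametrical; the stress domain is syllables 1–2.
  Weights: 1 bra L, 2 ba L.
  No heavy syllable in the domain; default to the first syllable of the domain = syllable 1.
  → primary stress on syllable 1.
Suffixed `bra.ba.di.pa` (4 syllables):
  The final syllable (4, pa) is extrametrical; the stress domain is syllables 1–3.
  Weights: 1 bra L, 2 ba L, 3 di L.
  No heavy syllable in the domain; default to the first syllable of the domain = syllable 1.
  → primary stress on syllable 1.

no: stays on 1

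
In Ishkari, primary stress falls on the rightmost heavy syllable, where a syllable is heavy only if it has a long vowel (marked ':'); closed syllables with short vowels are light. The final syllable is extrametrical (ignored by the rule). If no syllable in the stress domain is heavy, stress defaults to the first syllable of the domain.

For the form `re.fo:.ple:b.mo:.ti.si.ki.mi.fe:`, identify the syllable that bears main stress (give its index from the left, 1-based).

The final syllable (9, fe:) is extrametrical; the stress domain is syllables 1–8.
Weights: 1 re L, 2 fo: H, 3 ple:b H, 4 mo: H, 5 ti L, 6 si L, 7 ki L, 8 mi L.
Heavy syllables in the domain: 2, 3, 4. The rightmost is syllable 4 (mo:).
Primary stress: syllable 4 → re.fo:.ple:b.ˈmo:.ti.si.ki.mi.fe:.

4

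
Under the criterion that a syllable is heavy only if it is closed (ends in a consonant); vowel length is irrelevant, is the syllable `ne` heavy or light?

light

`ne`: short vowel, open (no coda). Open (no coda) → light.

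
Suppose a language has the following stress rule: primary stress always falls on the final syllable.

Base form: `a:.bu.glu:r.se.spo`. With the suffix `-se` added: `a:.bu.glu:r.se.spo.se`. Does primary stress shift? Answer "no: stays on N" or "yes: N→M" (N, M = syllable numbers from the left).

Base `a:.bu.glu:r.se.spo` (5 syllables):
  The word has 5 syllables; the final syllable is syllable 5 (spo).
  → primary stress on syllable 5.
Suffixed `a:.bu.glu:r.se.spo.se` (6 syllables):
  The word has 6 syllables; the final syllable is syllable 6 (se).
  → primary stress on syllable 6.

yes: 5→6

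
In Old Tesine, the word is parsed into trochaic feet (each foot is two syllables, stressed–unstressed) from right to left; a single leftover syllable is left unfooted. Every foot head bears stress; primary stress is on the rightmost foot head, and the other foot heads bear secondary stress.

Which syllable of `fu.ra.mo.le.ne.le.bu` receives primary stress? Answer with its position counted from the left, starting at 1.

Parse right to left into trochaic (ˈσσ) feet: fu (ˈra.mo) (ˈle.ne) (ˈle.bu). Syllable 1 is left unfooted.
Foot heads (stressed positions): 2, 4, 6.
End Rule Rightmost: primary stress on the rightmost head = syllable 6.
Primary stress: syllable 6 → fu.ra.mo.le.ne.ˈle.bu.

6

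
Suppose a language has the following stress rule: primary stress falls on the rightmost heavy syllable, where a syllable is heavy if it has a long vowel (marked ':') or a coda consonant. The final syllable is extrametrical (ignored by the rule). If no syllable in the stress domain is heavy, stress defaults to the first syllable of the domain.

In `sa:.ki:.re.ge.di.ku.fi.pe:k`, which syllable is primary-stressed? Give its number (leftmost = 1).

2

The final syllable (8, pe:k) is extrametrical; the stress domain is syllables 1–7.
Weights: 1 sa: H, 2 ki: H, 3 re L, 4 ge L, 5 di L, 6 ku L, 7 fi L.
Heavy syllables in the domain: 1, 2. The rightmost is syllable 2 (ki:).
Primary stress: syllable 2 → sa:.ˈki:.re.ge.di.ku.fi.pe:k.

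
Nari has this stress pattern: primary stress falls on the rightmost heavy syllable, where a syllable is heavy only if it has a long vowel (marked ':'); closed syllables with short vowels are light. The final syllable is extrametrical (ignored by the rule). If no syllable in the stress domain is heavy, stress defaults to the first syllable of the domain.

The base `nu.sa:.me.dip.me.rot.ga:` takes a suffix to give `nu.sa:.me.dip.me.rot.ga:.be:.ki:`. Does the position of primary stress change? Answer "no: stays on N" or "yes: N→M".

Base `nu.sa:.me.dip.me.rot.ga:` (7 syllables):
  The final syllable (7, ga:) is extrametrical; the stress domain is syllables 1–6.
  Weights: 1 nu L, 2 sa: H, 3 me L, 4 dip L, 5 me L, 6 rot L.
  Heavy syllables in the domain: 2. The rightmost is syllable 2 (sa:).
  → primary stress on syllable 2.
Suffixed `nu.sa:.me.dip.me.rot.ga:.be:.ki:` (9 syllables):
  The final syllable (9, ki:) is extrametrical; the stress domain is syllables 1–8.
  Weights: 1 nu L, 2 sa: H, 3 me L, 4 dip L, 5 me L, 6 rot L, 7 ga: H, 8 be: H.
  Heavy syllables in the domain: 2, 7, 8. The rightmost is syllable 8 (be:).
  → primary stress on syllable 8.

yes: 2→8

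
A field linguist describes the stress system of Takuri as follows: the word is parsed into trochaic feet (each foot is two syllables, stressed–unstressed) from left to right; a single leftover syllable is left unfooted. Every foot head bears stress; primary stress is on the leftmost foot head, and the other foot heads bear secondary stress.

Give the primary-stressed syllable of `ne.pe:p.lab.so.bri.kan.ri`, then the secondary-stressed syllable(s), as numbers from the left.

Parse left to right into trochaic (ˈσσ) feet: (ˈne.pe:p) (ˈlab.so) (ˈbri.kan) ri. Syllable 7 is left unfooted.
Foot heads (stressed positions): 1, 3, 5.
End Rule Leftmost: primary stress on the leftmost head = syllable 1.
Secondary stress on 3, 5: ˈne.pe:p.ˌlab.so.ˌbri.kan.ri.

primary 1, secondary 3, 5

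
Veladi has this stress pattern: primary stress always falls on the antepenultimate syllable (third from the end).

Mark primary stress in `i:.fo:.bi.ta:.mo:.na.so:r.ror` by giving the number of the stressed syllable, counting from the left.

6

The word has 8 syllables; the antepenultimate syllable (third from the end) is syllable 6 (na).
Primary stress: syllable 6 → i:.fo:.bi.ta:.mo:.ˈna.so:r.ror.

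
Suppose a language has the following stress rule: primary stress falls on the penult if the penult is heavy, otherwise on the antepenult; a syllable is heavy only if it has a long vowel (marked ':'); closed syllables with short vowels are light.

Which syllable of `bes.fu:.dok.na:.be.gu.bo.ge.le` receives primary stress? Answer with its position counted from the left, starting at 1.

Weights: 7 bo L, 8 ge L, 9 le L.
The penult (syllable 8, ge) is light, so stress falls on the antepenult (syllable 7, bo).
Primary stress: syllable 7 → bes.fu:.dok.na:.be.gu.ˈbo.ge.le.

7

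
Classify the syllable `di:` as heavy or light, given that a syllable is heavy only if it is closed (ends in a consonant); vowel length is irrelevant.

light

`di:`: long vowel, open (no coda). Open (no coda) → light.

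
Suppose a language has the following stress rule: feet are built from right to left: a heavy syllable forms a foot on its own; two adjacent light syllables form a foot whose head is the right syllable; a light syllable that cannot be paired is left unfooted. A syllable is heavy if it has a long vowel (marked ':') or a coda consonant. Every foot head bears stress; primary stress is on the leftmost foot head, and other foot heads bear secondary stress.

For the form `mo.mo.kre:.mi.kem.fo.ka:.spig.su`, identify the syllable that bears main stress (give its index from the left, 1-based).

Weights: 1 mo L, 2 mo L, 3 kre: H, 4 mi L, 5 kem H, 6 fo L, 7 ka: H, 8 spig H, 9 su L.
Parse right to left (heavy = foot alone; LL = one foot; stranded L unfooted): (mo.ˈmo) (ˈkre:) mi (ˈkem) fo (ˈka:) (ˈspig) su.
Foot heads: 2, 3, 5, 7, 8.
Primary stress on the leftmost head = syllable 2.
Primary stress: syllable 2 → mo.ˈmo.kre:.mi.kem.fo.ka:.spig.su.

2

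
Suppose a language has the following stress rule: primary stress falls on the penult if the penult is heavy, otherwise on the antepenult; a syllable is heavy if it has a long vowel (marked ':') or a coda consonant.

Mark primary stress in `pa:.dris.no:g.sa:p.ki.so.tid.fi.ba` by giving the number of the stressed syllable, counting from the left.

7

Weights: 7 tid H, 8 fi L, 9 ba L.
The penult (syllable 8, fi) is light, so stress falls on the antepenult (syllable 7, tid).
Primary stress: syllable 7 → pa:.dris.no:g.sa:p.ki.so.ˈtid.fi.ba.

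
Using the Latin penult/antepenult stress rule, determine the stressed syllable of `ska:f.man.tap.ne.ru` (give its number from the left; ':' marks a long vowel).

Classical Latin: stress the penult if heavy (long vowel or closed), else the antepenult.
Weights: 3 tap H, 4 ne L, 5 ru L.
The penult (syllable 4, ne) is light, so stress falls on the antepenult (syllable 3, tap).
Stress on syllable 3: ska:f.man.ˈtap.ne.ru.

3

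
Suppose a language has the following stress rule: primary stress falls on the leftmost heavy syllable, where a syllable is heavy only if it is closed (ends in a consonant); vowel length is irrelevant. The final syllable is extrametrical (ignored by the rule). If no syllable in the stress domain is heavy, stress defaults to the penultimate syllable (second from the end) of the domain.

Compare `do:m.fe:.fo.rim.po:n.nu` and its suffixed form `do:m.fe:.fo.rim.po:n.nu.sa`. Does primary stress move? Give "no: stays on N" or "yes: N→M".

no: stays on 1

Base `do:m.fe:.fo.rim.po:n.nu` (6 syllables):
  The final syllable (6, nu) is extrametrical; the stress domain is syllables 1–5.
  Weights: 1 do:m H, 2 fe: L, 3 fo L, 4 rim H, 5 po:n H.
  Heavy syllables in the domain: 1, 4, 5. The leftmost is syllable 1 (do:m).
  → primary stress on syllable 1.
Suffixed `do:m.fe:.fo.rim.po:n.nu.sa` (7 syllables):
  The final syllable (7, sa) is extrametrical; the stress domain is syllables 1–6.
  Weights: 1 do:m H, 2 fe: L, 3 fo L, 4 rim H, 5 po:n H, 6 nu L.
  Heavy syllables in the domain: 1, 4, 5. The leftmost is syllable 1 (do:m).
  → primary stress on syllable 1.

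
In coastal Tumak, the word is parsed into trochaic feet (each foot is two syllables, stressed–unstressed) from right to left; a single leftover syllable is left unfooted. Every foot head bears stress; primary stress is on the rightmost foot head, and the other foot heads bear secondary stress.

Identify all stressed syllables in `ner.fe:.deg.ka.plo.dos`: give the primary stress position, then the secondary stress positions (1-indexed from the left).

primary 5, secondary 1, 3

Parse right to left into trochaic (ˈσσ) feet: (ˈner.fe:) (ˈdeg.ka) (ˈplo.dos).
Foot heads (stressed positions): 1, 3, 5.
End Rule Rightmost: primary stress on the rightmost head = syllable 5.
Secondary stress on 1, 3: ˌner.fe:.ˌdeg.ka.ˈplo.dos.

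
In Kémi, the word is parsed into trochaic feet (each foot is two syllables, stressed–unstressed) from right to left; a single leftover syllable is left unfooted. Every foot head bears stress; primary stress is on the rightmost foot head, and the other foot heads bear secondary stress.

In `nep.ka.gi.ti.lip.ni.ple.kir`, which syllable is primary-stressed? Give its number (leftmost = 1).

7

Parse right to left into trochaic (ˈσσ) feet: (ˈnep.ka) (ˈgi.ti) (ˈlip.ni) (ˈple.kir).
Foot heads (stressed positions): 1, 3, 5, 7.
End Rule Rightmost: primary stress on the rightmost head = syllable 7.
Primary stress: syllable 7 → nep.ka.gi.ti.lip.ni.ˈple.kir.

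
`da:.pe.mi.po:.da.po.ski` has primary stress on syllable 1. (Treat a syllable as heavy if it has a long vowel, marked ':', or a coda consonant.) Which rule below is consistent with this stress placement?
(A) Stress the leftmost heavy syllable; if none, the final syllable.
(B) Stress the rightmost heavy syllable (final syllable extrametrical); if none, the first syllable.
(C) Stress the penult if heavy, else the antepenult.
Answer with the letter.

A

Rule A → syllable 1 ✓.
Rule B → syllable 4 (observed: 1).
Rule C → syllable 5 (observed: 1).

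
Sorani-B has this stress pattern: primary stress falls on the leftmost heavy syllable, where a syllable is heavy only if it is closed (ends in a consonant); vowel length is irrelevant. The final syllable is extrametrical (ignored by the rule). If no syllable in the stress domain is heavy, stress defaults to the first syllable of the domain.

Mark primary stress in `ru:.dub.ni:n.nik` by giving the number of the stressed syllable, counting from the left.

2

The final syllable (4, nik) is extrametrical; the stress domain is syllables 1–3.
Weights: 1 ru: L, 2 dub H, 3 ni:n H.
Heavy syllables in the domain: 2, 3. The leftmost is syllable 2 (dub).
Primary stress: syllable 2 → ru:.ˈdub.ni:n.nik.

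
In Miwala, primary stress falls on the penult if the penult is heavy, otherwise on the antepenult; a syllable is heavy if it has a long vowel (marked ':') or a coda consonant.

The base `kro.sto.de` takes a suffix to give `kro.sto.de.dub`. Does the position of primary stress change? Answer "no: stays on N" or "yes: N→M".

Base `kro.sto.de` (3 syllables):
  Weights: 1 kro L, 2 sto L, 3 de L.
  The penult (syllable 2, sto) is light, so stress falls on the antepenult (syllable 1, kro).
  → primary stress on syllable 1.
Suffixed `kro.sto.de.dub` (4 syllables):
  Weights: 2 sto L, 3 de L, 4 dub H.
  The penult (syllable 3, de) is light, so stress falls on the antepenult (syllable 2, sto).
  → primary stress on syllable 2.

yes: 1→2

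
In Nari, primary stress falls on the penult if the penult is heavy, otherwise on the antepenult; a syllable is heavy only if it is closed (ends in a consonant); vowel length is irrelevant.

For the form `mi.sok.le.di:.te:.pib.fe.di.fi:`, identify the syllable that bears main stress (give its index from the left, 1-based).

7

Weights: 7 fe L, 8 di L, 9 fi: L.
The penult (syllable 8, di) is light, so stress falls on the antepenult (syllable 7, fe).
Primary stress: syllable 7 → mi.sok.le.di:.te:.pib.ˈfe.di.fi:.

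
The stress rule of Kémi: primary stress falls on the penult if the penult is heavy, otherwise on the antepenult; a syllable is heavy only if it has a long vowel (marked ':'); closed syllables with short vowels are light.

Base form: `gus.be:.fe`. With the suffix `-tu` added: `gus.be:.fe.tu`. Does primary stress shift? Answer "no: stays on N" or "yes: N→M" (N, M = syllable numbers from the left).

Base `gus.be:.fe` (3 syllables):
  Weights: 1 gus L, 2 be: H, 3 fe L.
  The penult (syllable 2, be:) is heavy, so it takes stress.
  → primary stress on syllable 2.
Suffixed `gus.be:.fe.tu` (4 syllables):
  Weights: 2 be: H, 3 fe L, 4 tu L.
  The penult (syllable 3, fe) is light, so stress falls on the antepenult (syllable 2, be:).
  → primary stress on syllable 2.

no: stays on 2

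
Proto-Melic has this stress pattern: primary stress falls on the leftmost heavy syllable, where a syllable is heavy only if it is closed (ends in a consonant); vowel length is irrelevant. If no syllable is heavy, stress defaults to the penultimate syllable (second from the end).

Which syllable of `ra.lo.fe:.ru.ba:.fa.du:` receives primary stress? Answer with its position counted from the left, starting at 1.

Weights: 1 ra L, 2 lo L, 3 fe: L, 4 ru L, 5 ba: L, 6 fa L, 7 du: L.
No heavy syllable in the domain; default to the penultimate syllable (second from the end) = syllable 6.
Primary stress: syllable 6 → ra.lo.fe:.ru.ba:.ˈfa.du:.

6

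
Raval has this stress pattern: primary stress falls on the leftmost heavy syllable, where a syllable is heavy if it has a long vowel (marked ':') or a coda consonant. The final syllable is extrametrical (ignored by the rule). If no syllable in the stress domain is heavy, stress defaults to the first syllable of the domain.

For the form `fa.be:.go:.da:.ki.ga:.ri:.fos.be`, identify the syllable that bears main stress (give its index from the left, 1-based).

2

The final syllable (9, be) is extrametrical; the stress domain is syllables 1–8.
Weights: 1 fa L, 2 be: H, 3 go: H, 4 da: H, 5 ki L, 6 ga: H, 7 ri: H, 8 fos H.
Heavy syllables in the domain: 2, 3, 4, 6, 7, 8. The leftmost is syllable 2 (be:).
Primary stress: syllable 2 → fa.ˈbe:.go:.da:.ki.ga:.ri:.fos.be.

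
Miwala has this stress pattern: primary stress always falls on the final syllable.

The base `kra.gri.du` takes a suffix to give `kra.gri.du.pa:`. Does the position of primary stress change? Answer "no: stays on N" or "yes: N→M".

Base `kra.gri.du` (3 syllables):
  The word has 3 syllables; the final syllable is syllable 3 (du).
  → primary stress on syllable 3.
Suffixed `kra.gri.du.pa:` (4 syllables):
  The word has 4 syllables; the final syllable is syllable 4 (pa:).
  → primary stress on syllable 4.

yes: 3→4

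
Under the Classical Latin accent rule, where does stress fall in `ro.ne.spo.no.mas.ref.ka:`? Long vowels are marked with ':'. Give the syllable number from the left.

Classical Latin: stress the penult if heavy (long vowel or closed), else the antepenult.
Weights: 5 mas H, 6 ref H, 7 ka: H.
The penult (syllable 6, ref) is heavy, so it takes stress.
Stress on syllable 6: ro.ne.spo.no.mas.ˈref.ka:.

6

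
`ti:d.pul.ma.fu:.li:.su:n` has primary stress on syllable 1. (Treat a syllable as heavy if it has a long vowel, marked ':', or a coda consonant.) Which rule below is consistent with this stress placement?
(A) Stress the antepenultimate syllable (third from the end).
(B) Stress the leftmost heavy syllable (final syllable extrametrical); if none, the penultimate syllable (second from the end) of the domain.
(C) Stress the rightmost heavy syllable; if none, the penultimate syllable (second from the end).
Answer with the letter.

Rule A → syllable 4 (observed: 1).
Rule B → syllable 1 ✓.
Rule C → syllable 6 (observed: 1).

B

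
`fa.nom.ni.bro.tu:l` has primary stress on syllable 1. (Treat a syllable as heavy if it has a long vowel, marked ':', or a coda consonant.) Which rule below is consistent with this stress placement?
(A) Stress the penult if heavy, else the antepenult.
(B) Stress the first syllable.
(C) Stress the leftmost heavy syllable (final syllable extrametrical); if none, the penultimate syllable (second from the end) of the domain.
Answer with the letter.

B

Rule A → syllable 3 (observed: 1).
Rule B → syllable 1 ✓.
Rule C → syllable 2 (observed: 1).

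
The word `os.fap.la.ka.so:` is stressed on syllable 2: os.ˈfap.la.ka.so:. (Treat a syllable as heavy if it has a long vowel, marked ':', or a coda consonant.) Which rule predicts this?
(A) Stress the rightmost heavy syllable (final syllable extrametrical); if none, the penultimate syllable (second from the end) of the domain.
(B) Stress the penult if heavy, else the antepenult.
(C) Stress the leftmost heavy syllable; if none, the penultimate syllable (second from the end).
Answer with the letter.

A

Rule A → syllable 2 ✓.
Rule B → syllable 3 (observed: 2).
Rule C → syllable 1 (observed: 2).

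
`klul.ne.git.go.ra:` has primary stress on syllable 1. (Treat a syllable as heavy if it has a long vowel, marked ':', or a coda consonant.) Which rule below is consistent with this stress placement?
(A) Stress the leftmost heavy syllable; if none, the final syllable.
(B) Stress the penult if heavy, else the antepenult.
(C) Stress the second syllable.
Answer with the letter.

Rule A → syllable 1 ✓.
Rule B → syllable 3 (observed: 1).
Rule C → syllable 2 (observed: 1).

A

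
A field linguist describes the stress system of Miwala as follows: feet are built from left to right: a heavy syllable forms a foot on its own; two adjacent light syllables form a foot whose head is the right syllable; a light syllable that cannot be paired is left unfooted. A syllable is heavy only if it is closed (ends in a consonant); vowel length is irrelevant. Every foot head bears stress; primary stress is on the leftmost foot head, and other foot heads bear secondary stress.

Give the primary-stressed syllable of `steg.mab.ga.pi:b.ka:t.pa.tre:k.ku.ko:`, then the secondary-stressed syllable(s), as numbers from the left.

primary 1, secondary 2, 4, 5, 7, 9

Weights: 1 steg H, 2 mab H, 3 ga L, 4 pi:b H, 5 ka:t H, 6 pa L, 7 tre:k H, 8 ku L, 9 ko: L.
Parse left to right (heavy = foot alone; LL = one foot; stranded L unfooted): (ˈsteg) (ˈmab) ga (ˈpi:b) (ˈka:t) pa (ˈtre:k) (ku.ˈko:).
Foot heads: 1, 2, 4, 5, 7, 9.
Primary stress on the leftmost head = syllable 1.
Secondary stress on 2, 4, 5, 7, 9: ˈsteg.ˌmab.ga.ˌpi:b.ˌka:t.pa.ˌtre:k.ku.ˌko:.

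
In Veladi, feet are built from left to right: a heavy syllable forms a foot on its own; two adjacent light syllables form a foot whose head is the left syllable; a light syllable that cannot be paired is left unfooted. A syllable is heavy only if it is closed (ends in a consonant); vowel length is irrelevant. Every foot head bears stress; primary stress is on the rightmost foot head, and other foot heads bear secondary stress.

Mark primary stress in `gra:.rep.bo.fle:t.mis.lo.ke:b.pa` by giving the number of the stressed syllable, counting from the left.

7

Weights: 1 gra: L, 2 rep H, 3 bo L, 4 fle:t H, 5 mis H, 6 lo L, 7 ke:b H, 8 pa L.
Parse left to right (heavy = foot alone; LL = one foot; stranded L unfooted): gra: (ˈrep) bo (ˈfle:t) (ˈmis) lo (ˈke:b) pa.
Foot heads: 2, 4, 5, 7.
Primary stress on the rightmost head = syllable 7.
Primary stress: syllable 7 → gra:.rep.bo.fle:t.mis.lo.ˈke:b.pa.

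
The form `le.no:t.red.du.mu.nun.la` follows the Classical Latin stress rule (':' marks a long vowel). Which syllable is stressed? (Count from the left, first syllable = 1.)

6

Classical Latin: stress the penult if heavy (long vowel or closed), else the antepenult.
Weights: 5 mu L, 6 nun H, 7 la L.
The penult (syllable 6, nun) is heavy, so it takes stress.
Stress on syllable 6: le.no:t.red.du.mu.ˈnun.la.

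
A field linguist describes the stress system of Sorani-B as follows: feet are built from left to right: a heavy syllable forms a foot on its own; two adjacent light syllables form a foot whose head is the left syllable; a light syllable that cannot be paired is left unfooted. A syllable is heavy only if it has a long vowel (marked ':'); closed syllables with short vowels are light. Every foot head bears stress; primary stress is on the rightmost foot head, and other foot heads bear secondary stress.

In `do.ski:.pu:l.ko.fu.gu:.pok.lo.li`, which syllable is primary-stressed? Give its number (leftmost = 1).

7

Weights: 1 do L, 2 ski: H, 3 pu:l H, 4 ko L, 5 fu L, 6 gu: H, 7 pok L, 8 lo L, 9 li L.
Parse left to right (heavy = foot alone; LL = one foot; stranded L unfooted): do (ˈski:) (ˈpu:l) (ˈko.fu) (ˈgu:) (ˈpok.lo) li.
Foot heads: 2, 3, 4, 6, 7.
Primary stress on the rightmost head = syllable 7.
Primary stress: syllable 7 → do.ski:.pu:l.ko.fu.gu:.ˈpok.lo.li.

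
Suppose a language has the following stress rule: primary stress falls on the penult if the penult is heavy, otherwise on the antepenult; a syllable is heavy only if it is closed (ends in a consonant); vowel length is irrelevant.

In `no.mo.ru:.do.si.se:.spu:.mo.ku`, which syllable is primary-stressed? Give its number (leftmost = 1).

7

Weights: 7 spu: L, 8 mo L, 9 ku L.
The penult (syllable 8, mo) is light, so stress falls on the antepenult (syllable 7, spu:).
Primary stress: syllable 7 → no.mo.ru:.do.si.se:.ˈspu:.mo.ku.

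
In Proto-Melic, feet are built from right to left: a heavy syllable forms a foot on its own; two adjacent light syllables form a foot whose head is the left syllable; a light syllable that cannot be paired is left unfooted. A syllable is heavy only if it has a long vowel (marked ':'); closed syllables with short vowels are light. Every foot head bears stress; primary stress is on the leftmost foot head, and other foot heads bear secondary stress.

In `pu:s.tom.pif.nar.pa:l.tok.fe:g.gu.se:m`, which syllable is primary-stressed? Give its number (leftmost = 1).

1

Weights: 1 pu:s H, 2 tom L, 3 pif L, 4 nar L, 5 pa:l H, 6 tok L, 7 fe:g H, 8 gu L, 9 se:m H.
Parse right to left (heavy = foot alone; LL = one foot; stranded L unfooted): (ˈpu:s) tom (ˈpif.nar) (ˈpa:l) tok (ˈfe:g) gu (ˈse:m).
Foot heads: 1, 3, 5, 7, 9.
Primary stress on the leftmost head = syllable 1.
Primary stress: syllable 1 → ˈpu:s.tom.pif.nar.pa:l.tok.fe:g.gu.se:m.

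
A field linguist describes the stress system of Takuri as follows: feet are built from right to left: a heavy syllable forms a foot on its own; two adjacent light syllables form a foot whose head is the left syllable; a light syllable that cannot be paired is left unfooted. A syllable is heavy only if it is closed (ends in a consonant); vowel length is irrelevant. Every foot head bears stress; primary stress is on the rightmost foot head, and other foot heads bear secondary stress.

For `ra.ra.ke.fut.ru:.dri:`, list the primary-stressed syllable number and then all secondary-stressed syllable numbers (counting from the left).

primary 5, secondary 2, 4

Weights: 1 ra L, 2 ra L, 3 ke L, 4 fut H, 5 ru: L, 6 dri: L.
Parse right to left (heavy = foot alone; LL = one foot; stranded L unfooted): ra (ˈra.ke) (ˈfut) (ˈru:.dri:).
Foot heads: 2, 4, 5.
Primary stress on the rightmost head = syllable 5.
Secondary stress on 2, 4: ra.ˌra.ke.ˌfut.ˈru:.dri:.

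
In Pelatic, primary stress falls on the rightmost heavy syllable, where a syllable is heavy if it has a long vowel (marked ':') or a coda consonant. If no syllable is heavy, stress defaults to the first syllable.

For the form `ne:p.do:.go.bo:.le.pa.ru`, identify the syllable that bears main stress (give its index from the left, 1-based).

4

Weights: 1 ne:p H, 2 do: H, 3 go L, 4 bo: H, 5 le L, 6 pa L, 7 ru L.
Heavy syllables in the domain: 1, 2, 4. The rightmost is syllable 4 (bo:).
Primary stress: syllable 4 → ne:p.do:.go.ˈbo:.le.pa.ru.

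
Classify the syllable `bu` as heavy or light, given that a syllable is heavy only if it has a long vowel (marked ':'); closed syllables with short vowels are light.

`bu`: short vowel, open (no coda). Short vowel → light.

light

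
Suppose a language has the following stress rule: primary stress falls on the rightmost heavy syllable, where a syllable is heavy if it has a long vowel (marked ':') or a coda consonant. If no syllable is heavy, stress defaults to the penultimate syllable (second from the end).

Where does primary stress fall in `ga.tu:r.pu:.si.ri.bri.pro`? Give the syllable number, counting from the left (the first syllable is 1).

3

Weights: 1 ga L, 2 tu:r H, 3 pu: H, 4 si L, 5 ri L, 6 bri L, 7 pro L.
Heavy syllables in the domain: 2, 3. The rightmost is syllable 3 (pu:).
Primary stress: syllable 3 → ga.tu:r.ˈpu:.si.ri.bri.pro.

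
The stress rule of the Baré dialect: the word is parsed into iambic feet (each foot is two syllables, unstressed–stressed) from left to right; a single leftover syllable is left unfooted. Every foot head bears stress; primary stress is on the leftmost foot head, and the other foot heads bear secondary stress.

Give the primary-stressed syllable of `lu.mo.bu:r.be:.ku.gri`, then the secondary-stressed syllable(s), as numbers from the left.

Parse left to right into iambic (σˈσ) feet: (lu.ˈmo) (bu:r.ˈbe:) (ku.ˈgri).
Foot heads (stressed positions): 2, 4, 6.
End Rule Leftmost: primary stress on the leftmost head = syllable 2.
Secondary stress on 4, 6: lu.ˈmo.bu:r.ˌbe:.ku.ˌgri.

primary 2, secondary 4, 6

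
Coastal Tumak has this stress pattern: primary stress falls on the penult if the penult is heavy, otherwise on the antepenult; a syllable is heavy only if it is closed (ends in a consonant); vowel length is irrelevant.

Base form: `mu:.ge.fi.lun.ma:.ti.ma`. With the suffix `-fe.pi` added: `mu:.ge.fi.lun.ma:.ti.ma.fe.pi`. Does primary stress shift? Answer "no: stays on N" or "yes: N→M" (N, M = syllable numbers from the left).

Base `mu:.ge.fi.lun.ma:.ti.ma` (7 syllables):
  Weights: 5 ma: L, 6 ti L, 7 ma L.
  The penult (syllable 6, ti) is light, so stress falls on the antepenult (syllable 5, ma:).
  → primary stress on syllable 5.
Suffixed `mu:.ge.fi.lun.ma:.ti.ma.fe.pi` (9 syllables):
  Weights: 7 ma L, 8 fe L, 9 pi L.
  The penult (syllable 8, fe) is light, so stress falls on the antepenult (syllable 7, ma).
  → primary stress on syllable 7.

yes: 5→7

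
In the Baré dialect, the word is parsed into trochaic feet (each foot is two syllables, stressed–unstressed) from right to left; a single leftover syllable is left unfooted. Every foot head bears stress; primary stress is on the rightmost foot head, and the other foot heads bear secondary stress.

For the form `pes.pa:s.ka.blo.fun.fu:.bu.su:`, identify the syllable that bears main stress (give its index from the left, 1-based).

7

Parse right to left into trochaic (ˈσσ) feet: (ˈpes.pa:s) (ˈka.blo) (ˈfun.fu:) (ˈbu.su:).
Foot heads (stressed positions): 1, 3, 5, 7.
End Rule Rightmost: primary stress on the rightmost head = syllable 7.
Primary stress: syllable 7 → pes.pa:s.ka.blo.fun.fu:.ˈbu.su:.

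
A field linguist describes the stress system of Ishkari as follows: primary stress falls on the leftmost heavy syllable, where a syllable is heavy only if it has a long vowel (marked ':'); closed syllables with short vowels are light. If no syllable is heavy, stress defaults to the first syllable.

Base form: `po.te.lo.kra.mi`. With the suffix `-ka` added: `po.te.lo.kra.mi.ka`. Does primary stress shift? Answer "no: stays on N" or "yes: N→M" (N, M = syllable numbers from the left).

Base `po.te.lo.kra.mi` (5 syllables):
  Weights: 1 po L, 2 te L, 3 lo L, 4 kra L, 5 mi L.
  No heavy syllable in the domain; default to the first syllable = syllable 1.
  → primary stress on syllable 1.
Suffixed `po.te.lo.kra.mi.ka` (6 syllables):
  Weights: 1 po L, 2 te L, 3 lo L, 4 kra L, 5 mi L, 6 ka L.
  No heavy syllable in the domain; default to the first syllable = syllable 1.
  → primary stress on syllable 1.

no: stays on 1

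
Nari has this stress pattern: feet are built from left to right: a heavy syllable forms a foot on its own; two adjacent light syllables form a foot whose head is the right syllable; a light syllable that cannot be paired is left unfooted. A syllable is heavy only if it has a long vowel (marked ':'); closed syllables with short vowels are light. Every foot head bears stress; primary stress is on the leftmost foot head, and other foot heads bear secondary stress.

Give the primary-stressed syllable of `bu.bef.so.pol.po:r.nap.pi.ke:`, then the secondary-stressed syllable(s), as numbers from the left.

primary 2, secondary 4, 5, 7, 8

Weights: 1 bu L, 2 bef L, 3 so L, 4 pol L, 5 po:r H, 6 nap L, 7 pi L, 8 ke: H.
Parse left to right (heavy = foot alone; LL = one foot; stranded L unfooted): (bu.ˈbef) (so.ˈpol) (ˈpo:r) (nap.ˈpi) (ˈke:).
Foot heads: 2, 4, 5, 7, 8.
Primary stress on the leftmost head = syllable 2.
Secondary stress on 4, 5, 7, 8: bu.ˈbef.so.ˌpol.ˌpo:r.nap.ˌpi.ˌke:.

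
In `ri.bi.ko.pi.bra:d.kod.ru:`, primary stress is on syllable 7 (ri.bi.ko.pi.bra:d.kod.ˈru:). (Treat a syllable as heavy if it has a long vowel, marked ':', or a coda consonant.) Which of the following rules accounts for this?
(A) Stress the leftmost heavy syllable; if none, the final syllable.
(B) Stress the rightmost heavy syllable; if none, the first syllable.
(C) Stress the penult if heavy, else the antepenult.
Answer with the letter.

Rule A → syllable 5 (observed: 7).
Rule B → syllable 7 ✓.
Rule C → syllable 6 (observed: 7).

B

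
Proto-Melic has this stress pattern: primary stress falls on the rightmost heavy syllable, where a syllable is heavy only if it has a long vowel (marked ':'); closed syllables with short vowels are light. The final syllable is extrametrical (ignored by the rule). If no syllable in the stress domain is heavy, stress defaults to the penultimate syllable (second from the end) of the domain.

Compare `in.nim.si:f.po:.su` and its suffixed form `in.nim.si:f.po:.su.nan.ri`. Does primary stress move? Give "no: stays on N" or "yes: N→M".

Base `in.nim.si:f.po:.su` (5 syllables):
  The final syllable (5, su) is extrametrical; the stress domain is syllables 1–4.
  Weights: 1 in L, 2 nim L, 3 si:f H, 4 po: H.
  Heavy syllables in the domain: 3, 4. The rightmost is syllable 4 (po:).
  → primary stress on syllable 4.
Suffixed `in.nim.si:f.po:.su.nan.ri` (7 syllables):
  The final syllable (7, ri) is extrametrical; the stress domain is syllables 1–6.
  Weights: 1 in L, 2 nim L, 3 si:f H, 4 po: H, 5 su L, 6 nan L.
  Heavy syllables in the domain: 3, 4. The rightmost is syllable 4 (po:).
  → primary stress on syllable 4.

no: stays on 4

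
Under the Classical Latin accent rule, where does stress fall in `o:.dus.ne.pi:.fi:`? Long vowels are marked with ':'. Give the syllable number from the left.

4

Classical Latin: stress the penult if heavy (long vowel or closed), else the antepenult.
Weights: 3 ne L, 4 pi: H, 5 fi: H.
The penult (syllable 4, pi:) is heavy, so it takes stress.
Stress on syllable 4: o:.dus.ne.ˈpi:.fi:.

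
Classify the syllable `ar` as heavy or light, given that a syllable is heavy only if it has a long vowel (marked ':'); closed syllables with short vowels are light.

`ar`: short vowel, closed (coda /r/). Short vowel → light.

light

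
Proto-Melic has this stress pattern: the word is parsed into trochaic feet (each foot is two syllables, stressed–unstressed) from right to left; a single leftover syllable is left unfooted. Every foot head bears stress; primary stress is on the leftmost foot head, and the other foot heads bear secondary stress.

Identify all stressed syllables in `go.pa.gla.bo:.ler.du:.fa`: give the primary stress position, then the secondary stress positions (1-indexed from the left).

primary 2, secondary 4, 6

Parse right to left into trochaic (ˈσσ) feet: go (ˈpa.gla) (ˈbo:.ler) (ˈdu:.fa). Syllable 1 is left unfooted.
Foot heads (stressed positions): 2, 4, 6.
End Rule Leftmost: primary stress on the leftmost head = syllable 2.
Secondary stress on 4, 6: go.ˈpa.gla.ˌbo:.ler.ˌdu:.fa.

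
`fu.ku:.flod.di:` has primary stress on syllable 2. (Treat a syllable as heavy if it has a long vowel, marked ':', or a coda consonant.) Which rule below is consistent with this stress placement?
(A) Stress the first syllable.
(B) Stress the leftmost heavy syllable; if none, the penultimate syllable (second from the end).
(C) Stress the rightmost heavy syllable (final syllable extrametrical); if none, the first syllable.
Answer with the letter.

Rule A → syllable 1 (observed: 2).
Rule B → syllable 2 ✓.
Rule C → syllable 3 (observed: 2).

B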